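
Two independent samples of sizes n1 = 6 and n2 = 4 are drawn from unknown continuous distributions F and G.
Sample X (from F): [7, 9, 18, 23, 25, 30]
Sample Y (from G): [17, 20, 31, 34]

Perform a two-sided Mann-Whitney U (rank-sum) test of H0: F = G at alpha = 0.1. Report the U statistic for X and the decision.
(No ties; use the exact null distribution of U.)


Step 1: Combine and sort all 10 observations; assign midranks.
sorted (value, group): (7,X), (9,X), (17,Y), (18,X), (20,Y), (23,X), (25,X), (30,X), (31,Y), (34,Y)
ranks: 7->1, 9->2, 17->3, 18->4, 20->5, 23->6, 25->7, 30->8, 31->9, 34->10
Step 2: Rank sum for X: R1 = 1 + 2 + 4 + 6 + 7 + 8 = 28.
Step 3: U_X = R1 - n1(n1+1)/2 = 28 - 6*7/2 = 28 - 21 = 7.
       U_Y = n1*n2 - U_X = 24 - 7 = 17.
Step 4: No ties, so the exact null distribution of U (based on enumerating the C(10,6) = 210 equally likely rank assignments) gives the two-sided p-value.
Step 5: p-value = 0.352381; compare to alpha = 0.1. fail to reject H0.

U_X = 7, p = 0.352381, fail to reject H0 at alpha = 0.1.


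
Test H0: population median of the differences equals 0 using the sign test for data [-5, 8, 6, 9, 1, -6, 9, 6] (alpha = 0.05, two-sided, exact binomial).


Step 1: Discard zero differences. Original n = 8; n_eff = number of nonzero differences = 8.
Nonzero differences (with sign): -5, +8, +6, +9, +1, -6, +9, +6
Step 2: Count signs: positive = 6, negative = 2.
Step 3: Under H0: P(positive) = 0.5, so the number of positives S ~ Bin(8, 0.5).
Step 4: Two-sided exact p-value = sum of Bin(8,0.5) probabilities at or below the observed probability = 0.289062.
Step 5: alpha = 0.05. fail to reject H0.

n_eff = 8, pos = 6, neg = 2, p = 0.289062, fail to reject H0.


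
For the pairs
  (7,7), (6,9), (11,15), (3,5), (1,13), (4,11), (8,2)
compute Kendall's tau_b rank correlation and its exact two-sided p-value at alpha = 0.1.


Step 1: Enumerate the 21 unordered pairs (i,j) with i<j and classify each by sign(x_j-x_i) * sign(y_j-y_i).
  (1,2):dx=-1,dy=+2->D; (1,3):dx=+4,dy=+8->C; (1,4):dx=-4,dy=-2->C; (1,5):dx=-6,dy=+6->D
  (1,6):dx=-3,dy=+4->D; (1,7):dx=+1,dy=-5->D; (2,3):dx=+5,dy=+6->C; (2,4):dx=-3,dy=-4->C
  (2,5):dx=-5,dy=+4->D; (2,6):dx=-2,dy=+2->D; (2,7):dx=+2,dy=-7->D; (3,4):dx=-8,dy=-10->C
  (3,5):dx=-10,dy=-2->C; (3,6):dx=-7,dy=-4->C; (3,7):dx=-3,dy=-13->C; (4,5):dx=-2,dy=+8->D
  (4,6):dx=+1,dy=+6->C; (4,7):dx=+5,dy=-3->D; (5,6):dx=+3,dy=-2->D; (5,7):dx=+7,dy=-11->D
  (6,7):dx=+4,dy=-9->D
Step 2: C = 9, D = 12, total pairs = 21.
Step 3: tau = (C - D)/(n(n-1)/2) = (9 - 12)/21 = -0.142857.
Step 4: Exact two-sided p-value (enumerate n! = 5040 permutations of y under H0): p = 0.772619.
Step 5: alpha = 0.1. fail to reject H0.

tau_b = -0.1429 (C=9, D=12), p = 0.772619, fail to reject H0.


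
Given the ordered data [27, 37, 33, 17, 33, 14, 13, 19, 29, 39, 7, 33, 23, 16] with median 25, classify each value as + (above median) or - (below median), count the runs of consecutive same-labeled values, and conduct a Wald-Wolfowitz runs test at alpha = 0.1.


Step 1: Compute median = 25; label A = above, B = below.
Labels in order: AAABABBBAABABB  (n_A = 7, n_B = 7)
Step 2: Count runs R = 8.
Step 3: Under H0 (random ordering), E[R] = 2*n_A*n_B/(n_A+n_B) + 1 = 2*7*7/14 + 1 = 8.0000.
        Var[R] = 2*n_A*n_B*(2*n_A*n_B - n_A - n_B) / ((n_A+n_B)^2 * (n_A+n_B-1)) = 8232/2548 = 3.2308.
        SD[R] = 1.7974.
Step 4: R = E[R], so z = 0 with no continuity correction.
Step 5: Two-sided p-value via normal approximation = 2*(1 - Phi(|z|)) = 1.000000.
Step 6: alpha = 0.1. fail to reject H0.

R = 8, z = 0.0000, p = 1.000000, fail to reject H0.


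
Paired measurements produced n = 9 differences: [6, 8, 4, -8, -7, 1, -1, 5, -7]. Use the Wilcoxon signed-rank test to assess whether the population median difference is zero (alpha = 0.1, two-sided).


Step 1: Drop any zero differences (none here) and take |d_i|.
|d| = [6, 8, 4, 8, 7, 1, 1, 5, 7]
Step 2: Midrank |d_i| (ties get averaged ranks).
ranks: |6|->5, |8|->8.5, |4|->3, |8|->8.5, |7|->6.5, |1|->1.5, |1|->1.5, |5|->4, |7|->6.5
Step 3: Attach original signs; sum ranks with positive sign and with negative sign.
W+ = 5 + 8.5 + 3 + 1.5 + 4 = 22
W- = 8.5 + 6.5 + 1.5 + 6.5 = 23
(Check: W+ + W- = 45 should equal n(n+1)/2 = 45.)
Step 4: Test statistic W = min(W+, W-) = 22.
Step 5: Ties in |d|, so use the tie-corrected normal approximation.
        E[W] = n(n+1)/4 = 9*10/4 = 22.5.
        Tie groups: |d|=1 (t=2), |d|=7 (t=2), |d|=8 (t=2); sum(t^3 - t) = 18.
        Var[W] = n(n+1)(2n+1)/24 - sum(t^3-t)/48 = 1710/24 - 18/48 = 70.875.
        z = (W - E[W]) / sqrt(Var[W]) = (22 - 22.5) / 8.4187 = -0.0594.
        Two-sided p = 2*Phi(z) = 0.952640.
Step 6: alpha = 0.1. fail to reject H0.

W+ = 22, W- = 23, W = min = 22, p = 0.952640, fail to reject H0.


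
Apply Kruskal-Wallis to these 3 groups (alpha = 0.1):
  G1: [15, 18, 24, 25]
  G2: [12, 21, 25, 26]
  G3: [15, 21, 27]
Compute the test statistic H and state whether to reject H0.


Step 1: Combine all N = 11 observations and assign midranks.
sorted (value, group, rank): (12,G2,1), (15,G1,2.5), (15,G3,2.5), (18,G1,4), (21,G2,5.5), (21,G3,5.5), (24,G1,7), (25,G1,8.5), (25,G2,8.5), (26,G2,10), (27,G3,11)
Step 2: Sum ranks within each group.
R_1 = 22 (n_1 = 4)
R_2 = 25 (n_2 = 4)
R_3 = 19 (n_3 = 3)
Step 3: H = 12/(N(N+1)) * sum(R_i^2/n_i) - 3(N+1)
     = 12/(11*12) * (22^2/4 + 25^2/4 + 19^2/3) - 3*12
     = 0.090909 * 397.583 - 36
     = 0.143939.
Step 4: Ties present; correction factor C = 1 - 18/(11^3 - 11) = 0.986364. Corrected H = 0.143939 / 0.986364 = 0.145929.
Step 5: Under H0, H ~ chi^2(2); p-value = 0.929634.
Step 6: alpha = 0.1. fail to reject H0.

H = 0.1459, df = 2, p = 0.929634, fail to reject H0.


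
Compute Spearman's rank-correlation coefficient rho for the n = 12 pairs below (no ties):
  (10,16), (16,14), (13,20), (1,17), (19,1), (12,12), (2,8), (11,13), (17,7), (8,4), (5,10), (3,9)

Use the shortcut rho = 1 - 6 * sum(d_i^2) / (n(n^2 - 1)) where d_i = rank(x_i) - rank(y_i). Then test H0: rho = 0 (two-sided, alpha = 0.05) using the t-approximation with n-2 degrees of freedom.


Step 1: Rank x and y separately (midranks; no ties here).
rank(x): 10->6, 16->10, 13->9, 1->1, 19->12, 12->8, 2->2, 11->7, 17->11, 8->5, 5->4, 3->3
rank(y): 16->10, 14->9, 20->12, 17->11, 1->1, 12->7, 8->4, 13->8, 7->3, 4->2, 10->6, 9->5
Step 2: d_i = R_x(i) - R_y(i); compute d_i^2.
  (6-10)^2=16, (10-9)^2=1, (9-12)^2=9, (1-11)^2=100, (12-1)^2=121, (8-7)^2=1, (2-4)^2=4, (7-8)^2=1, (11-3)^2=64, (5-2)^2=9, (4-6)^2=4, (3-5)^2=4
sum(d^2) = 334.
Step 3: rho = 1 - 6*334 / (12*(12^2 - 1)) = 1 - 2004/1716 = -0.167832.
Step 4: Under H0, t = rho * sqrt((n-2)/(1-rho^2)) = -0.5384 ~ t(10).
Step 5: Two-sided p-value from the t-distribution with 10 df = 0.602099.
Step 6: alpha = 0.05. fail to reject H0.

rho = -0.1678, p = 0.602099, fail to reject H0 at alpha = 0.05.


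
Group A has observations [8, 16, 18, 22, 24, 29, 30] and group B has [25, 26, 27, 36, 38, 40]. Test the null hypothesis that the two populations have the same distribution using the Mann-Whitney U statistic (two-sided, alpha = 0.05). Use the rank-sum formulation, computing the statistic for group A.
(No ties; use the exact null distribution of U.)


Step 1: Combine and sort all 13 observations; assign midranks.
sorted (value, group): (8,X), (16,X), (18,X), (22,X), (24,X), (25,Y), (26,Y), (27,Y), (29,X), (30,X), (36,Y), (38,Y), (40,Y)
ranks: 8->1, 16->2, 18->3, 22->4, 24->5, 25->6, 26->7, 27->8, 29->9, 30->10, 36->11, 38->12, 40->13
Step 2: Rank sum for X: R1 = 1 + 2 + 3 + 4 + 5 + 9 + 10 = 34.
Step 3: U_X = R1 - n1(n1+1)/2 = 34 - 7*8/2 = 34 - 28 = 6.
       U_Y = n1*n2 - U_X = 42 - 6 = 36.
Step 4: No ties, so the exact null distribution of U (based on enumerating the C(13,7) = 1716 equally likely rank assignments) gives the two-sided p-value.
Step 5: p-value = 0.034965; compare to alpha = 0.05. reject H0.

U_X = 6, p = 0.034965, reject H0 at alpha = 0.05.


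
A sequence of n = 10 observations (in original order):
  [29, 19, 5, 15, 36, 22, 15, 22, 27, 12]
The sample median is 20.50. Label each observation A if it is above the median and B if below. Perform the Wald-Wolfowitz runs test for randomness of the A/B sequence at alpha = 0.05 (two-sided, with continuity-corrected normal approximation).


Step 1: Compute median = 20.50; label A = above, B = below.
Labels in order: ABBBAABAAB  (n_A = 5, n_B = 5)
Step 2: Count runs R = 6.
Step 3: Under H0 (random ordering), E[R] = 2*n_A*n_B/(n_A+n_B) + 1 = 2*5*5/10 + 1 = 6.0000.
        Var[R] = 2*n_A*n_B*(2*n_A*n_B - n_A - n_B) / ((n_A+n_B)^2 * (n_A+n_B-1)) = 2000/900 = 2.2222.
        SD[R] = 1.4907.
Step 4: R = E[R], so z = 0 with no continuity correction.
Step 5: Two-sided p-value via normal approximation = 2*(1 - Phi(|z|)) = 1.000000.
Step 6: alpha = 0.05. fail to reject H0.

R = 6, z = 0.0000, p = 1.000000, fail to reject H0.


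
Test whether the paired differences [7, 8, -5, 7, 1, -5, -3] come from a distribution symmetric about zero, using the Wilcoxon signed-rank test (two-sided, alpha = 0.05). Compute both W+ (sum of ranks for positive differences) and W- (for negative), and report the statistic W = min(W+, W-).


Step 1: Drop any zero differences (none here) and take |d_i|.
|d| = [7, 8, 5, 7, 1, 5, 3]
Step 2: Midrank |d_i| (ties get averaged ranks).
ranks: |7|->5.5, |8|->7, |5|->3.5, |7|->5.5, |1|->1, |5|->3.5, |3|->2
Step 3: Attach original signs; sum ranks with positive sign and with negative sign.
W+ = 5.5 + 7 + 5.5 + 1 = 19
W- = 3.5 + 3.5 + 2 = 9
(Check: W+ + W- = 28 should equal n(n+1)/2 = 28.)
Step 4: Test statistic W = min(W+, W-) = 9.
Step 5: Ties in |d|, so use the tie-corrected normal approximation.
        E[W] = n(n+1)/4 = 7*8/4 = 14.
        Tie groups: |d|=5 (t=2), |d|=7 (t=2); sum(t^3 - t) = 12.
        Var[W] = n(n+1)(2n+1)/24 - sum(t^3-t)/48 = 840/24 - 12/48 = 34.75.
        z = (W - E[W]) / sqrt(Var[W]) = (9 - 14) / 5.8949 = -0.8482.
        Two-sided p = 2*Phi(z) = 0.396333.
Step 6: alpha = 0.05. fail to reject H0.

W+ = 19, W- = 9, W = min = 9, p = 0.396333, fail to reject H0.


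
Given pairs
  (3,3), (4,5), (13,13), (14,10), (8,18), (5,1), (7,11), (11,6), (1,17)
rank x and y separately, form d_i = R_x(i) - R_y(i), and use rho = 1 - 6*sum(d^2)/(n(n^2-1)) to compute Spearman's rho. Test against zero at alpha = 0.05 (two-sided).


Step 1: Rank x and y separately (midranks; no ties here).
rank(x): 3->2, 4->3, 13->8, 14->9, 8->6, 5->4, 7->5, 11->7, 1->1
rank(y): 3->2, 5->3, 13->7, 10->5, 18->9, 1->1, 11->6, 6->4, 17->8
Step 2: d_i = R_x(i) - R_y(i); compute d_i^2.
  (2-2)^2=0, (3-3)^2=0, (8-7)^2=1, (9-5)^2=16, (6-9)^2=9, (4-1)^2=9, (5-6)^2=1, (7-4)^2=9, (1-8)^2=49
sum(d^2) = 94.
Step 3: rho = 1 - 6*94 / (9*(9^2 - 1)) = 1 - 564/720 = 0.216667.
Step 4: Under H0, t = rho * sqrt((n-2)/(1-rho^2)) = 0.5872 ~ t(7).
Step 5: Two-sided p-value from the t-distribution with 7 df = 0.575515.
Step 6: alpha = 0.05. fail to reject H0.

rho = 0.2167, p = 0.575515, fail to reject H0 at alpha = 0.05.


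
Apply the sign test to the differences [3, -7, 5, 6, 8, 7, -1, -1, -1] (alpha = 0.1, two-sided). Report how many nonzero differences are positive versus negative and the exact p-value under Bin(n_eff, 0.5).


Step 1: Discard zero differences. Original n = 9; n_eff = number of nonzero differences = 9.
Nonzero differences (with sign): +3, -7, +5, +6, +8, +7, -1, -1, -1
Step 2: Count signs: positive = 5, negative = 4.
Step 3: Under H0: P(positive) = 0.5, so the number of positives S ~ Bin(9, 0.5).
Step 4: Two-sided exact p-value = sum of Bin(9,0.5) probabilities at or below the observed probability = 1.000000.
Step 5: alpha = 0.1. fail to reject H0.

n_eff = 9, pos = 5, neg = 4, p = 1.000000, fail to reject H0.


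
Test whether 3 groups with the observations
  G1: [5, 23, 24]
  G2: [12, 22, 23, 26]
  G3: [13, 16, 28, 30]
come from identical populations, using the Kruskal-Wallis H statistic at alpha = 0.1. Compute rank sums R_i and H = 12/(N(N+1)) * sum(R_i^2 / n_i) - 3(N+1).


Step 1: Combine all N = 11 observations and assign midranks.
sorted (value, group, rank): (5,G1,1), (12,G2,2), (13,G3,3), (16,G3,4), (22,G2,5), (23,G1,6.5), (23,G2,6.5), (24,G1,8), (26,G2,9), (28,G3,10), (30,G3,11)
Step 2: Sum ranks within each group.
R_1 = 15.5 (n_1 = 3)
R_2 = 22.5 (n_2 = 4)
R_3 = 28 (n_3 = 4)
Step 3: H = 12/(N(N+1)) * sum(R_i^2/n_i) - 3(N+1)
     = 12/(11*12) * (15.5^2/3 + 22.5^2/4 + 28^2/4) - 3*12
     = 0.090909 * 402.646 - 36
     = 0.604167.
Step 4: Ties present; correction factor C = 1 - 6/(11^3 - 11) = 0.995455. Corrected H = 0.604167 / 0.995455 = 0.606925.
Step 5: Under H0, H ~ chi^2(2); p-value = 0.738257.
Step 6: alpha = 0.1. fail to reject H0.

H = 0.6069, df = 2, p = 0.738257, fail to reject H0.


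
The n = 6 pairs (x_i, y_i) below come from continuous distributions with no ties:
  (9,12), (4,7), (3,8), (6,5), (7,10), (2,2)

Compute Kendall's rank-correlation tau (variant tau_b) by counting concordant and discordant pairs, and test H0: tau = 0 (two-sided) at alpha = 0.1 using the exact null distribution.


Step 1: Enumerate the 15 unordered pairs (i,j) with i<j and classify each by sign(x_j-x_i) * sign(y_j-y_i).
  (1,2):dx=-5,dy=-5->C; (1,3):dx=-6,dy=-4->C; (1,4):dx=-3,dy=-7->C; (1,5):dx=-2,dy=-2->C
  (1,6):dx=-7,dy=-10->C; (2,3):dx=-1,dy=+1->D; (2,4):dx=+2,dy=-2->D; (2,5):dx=+3,dy=+3->C
  (2,6):dx=-2,dy=-5->C; (3,4):dx=+3,dy=-3->D; (3,5):dx=+4,dy=+2->C; (3,6):dx=-1,dy=-6->C
  (4,5):dx=+1,dy=+5->C; (4,6):dx=-4,dy=-3->C; (5,6):dx=-5,dy=-8->C
Step 2: C = 12, D = 3, total pairs = 15.
Step 3: tau = (C - D)/(n(n-1)/2) = (12 - 3)/15 = 0.600000.
Step 4: Exact two-sided p-value (enumerate n! = 720 permutations of y under H0): p = 0.136111.
Step 5: alpha = 0.1. fail to reject H0.

tau_b = 0.6000 (C=12, D=3), p = 0.136111, fail to reject H0.


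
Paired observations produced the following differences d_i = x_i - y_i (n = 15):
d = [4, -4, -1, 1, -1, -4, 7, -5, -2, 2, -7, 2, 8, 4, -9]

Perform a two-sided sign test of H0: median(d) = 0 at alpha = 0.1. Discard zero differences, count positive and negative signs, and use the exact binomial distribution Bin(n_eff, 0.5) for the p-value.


Step 1: Discard zero differences. Original n = 15; n_eff = number of nonzero differences = 15.
Nonzero differences (with sign): +4, -4, -1, +1, -1, -4, +7, -5, -2, +2, -7, +2, +8, +4, -9
Step 2: Count signs: positive = 7, negative = 8.
Step 3: Under H0: P(positive) = 0.5, so the number of positives S ~ Bin(15, 0.5).
Step 4: Two-sided exact p-value = sum of Bin(15,0.5) probabilities at or below the observed probability = 1.000000.
Step 5: alpha = 0.1. fail to reject H0.

n_eff = 15, pos = 7, neg = 8, p = 1.000000, fail to reject H0.


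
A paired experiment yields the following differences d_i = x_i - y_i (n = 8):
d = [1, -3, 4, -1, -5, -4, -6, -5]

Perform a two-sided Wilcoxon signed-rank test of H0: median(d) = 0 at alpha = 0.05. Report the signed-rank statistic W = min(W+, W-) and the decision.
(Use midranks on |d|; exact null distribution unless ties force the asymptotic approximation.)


Step 1: Drop any zero differences (none here) and take |d_i|.
|d| = [1, 3, 4, 1, 5, 4, 6, 5]
Step 2: Midrank |d_i| (ties get averaged ranks).
ranks: |1|->1.5, |3|->3, |4|->4.5, |1|->1.5, |5|->6.5, |4|->4.5, |6|->8, |5|->6.5
Step 3: Attach original signs; sum ranks with positive sign and with negative sign.
W+ = 1.5 + 4.5 = 6
W- = 3 + 1.5 + 6.5 + 4.5 + 8 + 6.5 = 30
(Check: W+ + W- = 36 should equal n(n+1)/2 = 36.)
Step 4: Test statistic W = min(W+, W-) = 6.
Step 5: Ties in |d|, so use the tie-corrected normal approximation.
        E[W] = n(n+1)/4 = 8*9/4 = 18.
        Tie groups: |d|=1 (t=2), |d|=4 (t=2), |d|=5 (t=2); sum(t^3 - t) = 18.
        Var[W] = n(n+1)(2n+1)/24 - sum(t^3-t)/48 = 1224/24 - 18/48 = 50.625.
        z = (W - E[W]) / sqrt(Var[W]) = (6 - 18) / 7.1151 = -1.6865.
        Two-sided p = 2*Phi(z) = 0.091690.
Step 6: alpha = 0.05. fail to reject H0.

W+ = 6, W- = 30, W = min = 6, p = 0.091690, fail to reject H0.


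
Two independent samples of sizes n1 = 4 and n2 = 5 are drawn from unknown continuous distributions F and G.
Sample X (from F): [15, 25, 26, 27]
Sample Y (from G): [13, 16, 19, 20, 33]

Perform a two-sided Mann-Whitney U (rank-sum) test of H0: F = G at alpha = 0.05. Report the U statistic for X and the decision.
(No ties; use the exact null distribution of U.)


Step 1: Combine and sort all 9 observations; assign midranks.
sorted (value, group): (13,Y), (15,X), (16,Y), (19,Y), (20,Y), (25,X), (26,X), (27,X), (33,Y)
ranks: 13->1, 15->2, 16->3, 19->4, 20->5, 25->6, 26->7, 27->8, 33->9
Step 2: Rank sum for X: R1 = 2 + 6 + 7 + 8 = 23.
Step 3: U_X = R1 - n1(n1+1)/2 = 23 - 4*5/2 = 23 - 10 = 13.
       U_Y = n1*n2 - U_X = 20 - 13 = 7.
Step 4: No ties, so the exact null distribution of U (based on enumerating the C(9,4) = 126 equally likely rank assignments) gives the two-sided p-value.
Step 5: p-value = 0.555556; compare to alpha = 0.05. fail to reject H0.

U_X = 13, p = 0.555556, fail to reject H0 at alpha = 0.05.


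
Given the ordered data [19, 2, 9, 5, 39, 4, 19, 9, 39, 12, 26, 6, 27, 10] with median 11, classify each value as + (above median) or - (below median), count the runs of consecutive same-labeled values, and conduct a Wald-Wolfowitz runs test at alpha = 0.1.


Step 1: Compute median = 11; label A = above, B = below.
Labels in order: ABBBABABAAABAB  (n_A = 7, n_B = 7)
Step 2: Count runs R = 10.
Step 3: Under H0 (random ordering), E[R] = 2*n_A*n_B/(n_A+n_B) + 1 = 2*7*7/14 + 1 = 8.0000.
        Var[R] = 2*n_A*n_B*(2*n_A*n_B - n_A - n_B) / ((n_A+n_B)^2 * (n_A+n_B-1)) = 8232/2548 = 3.2308.
        SD[R] = 1.7974.
Step 4: Continuity-corrected z = (R - 0.5 - E[R]) / SD[R] = (10 - 0.5 - 8.0000) / 1.7974 = 0.8345.
Step 5: Two-sided p-value via normal approximation = 2*(1 - Phi(|z|)) = 0.403986.
Step 6: alpha = 0.1. fail to reject H0.

R = 10, z = 0.8345, p = 0.403986, fail to reject H0.


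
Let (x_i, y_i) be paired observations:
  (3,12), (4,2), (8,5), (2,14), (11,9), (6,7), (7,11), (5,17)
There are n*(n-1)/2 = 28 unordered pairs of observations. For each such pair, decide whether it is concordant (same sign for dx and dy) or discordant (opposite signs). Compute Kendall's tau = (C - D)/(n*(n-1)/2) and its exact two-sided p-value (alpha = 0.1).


Step 1: Enumerate the 28 unordered pairs (i,j) with i<j and classify each by sign(x_j-x_i) * sign(y_j-y_i).
  (1,2):dx=+1,dy=-10->D; (1,3):dx=+5,dy=-7->D; (1,4):dx=-1,dy=+2->D; (1,5):dx=+8,dy=-3->D
  (1,6):dx=+3,dy=-5->D; (1,7):dx=+4,dy=-1->D; (1,8):dx=+2,dy=+5->C; (2,3):dx=+4,dy=+3->C
  (2,4):dx=-2,dy=+12->D; (2,5):dx=+7,dy=+7->C; (2,6):dx=+2,dy=+5->C; (2,7):dx=+3,dy=+9->C
  (2,8):dx=+1,dy=+15->C; (3,4):dx=-6,dy=+9->D; (3,5):dx=+3,dy=+4->C; (3,6):dx=-2,dy=+2->D
  (3,7):dx=-1,dy=+6->D; (3,8):dx=-3,dy=+12->D; (4,5):dx=+9,dy=-5->D; (4,6):dx=+4,dy=-7->D
  (4,7):dx=+5,dy=-3->D; (4,8):dx=+3,dy=+3->C; (5,6):dx=-5,dy=-2->C; (5,7):dx=-4,dy=+2->D
  (5,8):dx=-6,dy=+8->D; (6,7):dx=+1,dy=+4->C; (6,8):dx=-1,dy=+10->D; (7,8):dx=-2,dy=+6->D
Step 2: C = 10, D = 18, total pairs = 28.
Step 3: tau = (C - D)/(n(n-1)/2) = (10 - 18)/28 = -0.285714.
Step 4: Exact two-sided p-value (enumerate n! = 40320 permutations of y under H0): p = 0.398760.
Step 5: alpha = 0.1. fail to reject H0.

tau_b = -0.2857 (C=10, D=18), p = 0.398760, fail to reject H0.


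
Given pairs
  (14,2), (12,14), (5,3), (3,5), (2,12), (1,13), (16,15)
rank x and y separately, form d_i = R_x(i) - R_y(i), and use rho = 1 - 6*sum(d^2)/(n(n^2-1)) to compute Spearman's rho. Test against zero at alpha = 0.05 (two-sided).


Step 1: Rank x and y separately (midranks; no ties here).
rank(x): 14->6, 12->5, 5->4, 3->3, 2->2, 1->1, 16->7
rank(y): 2->1, 14->6, 3->2, 5->3, 12->4, 13->5, 15->7
Step 2: d_i = R_x(i) - R_y(i); compute d_i^2.
  (6-1)^2=25, (5-6)^2=1, (4-2)^2=4, (3-3)^2=0, (2-4)^2=4, (1-5)^2=16, (7-7)^2=0
sum(d^2) = 50.
Step 3: rho = 1 - 6*50 / (7*(7^2 - 1)) = 1 - 300/336 = 0.107143.
Step 4: Under H0, t = rho * sqrt((n-2)/(1-rho^2)) = 0.2410 ~ t(5).
Step 5: Two-sided p-value from the t-distribution with 5 df = 0.819151.
Step 6: alpha = 0.05. fail to reject H0.

rho = 0.1071, p = 0.819151, fail to reject H0 at alpha = 0.05.


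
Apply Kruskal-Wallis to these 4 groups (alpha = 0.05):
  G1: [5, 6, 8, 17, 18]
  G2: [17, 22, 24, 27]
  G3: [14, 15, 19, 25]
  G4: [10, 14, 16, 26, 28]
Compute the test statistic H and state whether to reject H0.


Step 1: Combine all N = 18 observations and assign midranks.
sorted (value, group, rank): (5,G1,1), (6,G1,2), (8,G1,3), (10,G4,4), (14,G3,5.5), (14,G4,5.5), (15,G3,7), (16,G4,8), (17,G1,9.5), (17,G2,9.5), (18,G1,11), (19,G3,12), (22,G2,13), (24,G2,14), (25,G3,15), (26,G4,16), (27,G2,17), (28,G4,18)
Step 2: Sum ranks within each group.
R_1 = 26.5 (n_1 = 5)
R_2 = 53.5 (n_2 = 4)
R_3 = 39.5 (n_3 = 4)
R_4 = 51.5 (n_4 = 5)
Step 3: H = 12/(N(N+1)) * sum(R_i^2/n_i) - 3(N+1)
     = 12/(18*19) * (26.5^2/5 + 53.5^2/4 + 39.5^2/4 + 51.5^2/5) - 3*19
     = 0.035088 * 1776.53 - 57
     = 5.334211.
Step 4: Ties present; correction factor C = 1 - 12/(18^3 - 18) = 0.997936. Corrected H = 5.334211 / 0.997936 = 5.345243.
Step 5: Under H0, H ~ chi^2(3); p-value = 0.148193.
Step 6: alpha = 0.05. fail to reject H0.

H = 5.3452, df = 3, p = 0.148193, fail to reject H0.


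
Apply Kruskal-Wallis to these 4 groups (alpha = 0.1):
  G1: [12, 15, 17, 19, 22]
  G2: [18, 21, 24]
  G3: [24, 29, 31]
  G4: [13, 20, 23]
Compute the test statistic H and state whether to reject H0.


Step 1: Combine all N = 14 observations and assign midranks.
sorted (value, group, rank): (12,G1,1), (13,G4,2), (15,G1,3), (17,G1,4), (18,G2,5), (19,G1,6), (20,G4,7), (21,G2,8), (22,G1,9), (23,G4,10), (24,G2,11.5), (24,G3,11.5), (29,G3,13), (31,G3,14)
Step 2: Sum ranks within each group.
R_1 = 23 (n_1 = 5)
R_2 = 24.5 (n_2 = 3)
R_3 = 38.5 (n_3 = 3)
R_4 = 19 (n_4 = 3)
Step 3: H = 12/(N(N+1)) * sum(R_i^2/n_i) - 3(N+1)
     = 12/(14*15) * (23^2/5 + 24.5^2/3 + 38.5^2/3 + 19^2/3) - 3*15
     = 0.057143 * 920.3 - 45
     = 7.588571.
Step 4: Ties present; correction factor C = 1 - 6/(14^3 - 14) = 0.997802. Corrected H = 7.588571 / 0.997802 = 7.605286.
Step 5: Under H0, H ~ chi^2(3); p-value = 0.054914.
Step 6: alpha = 0.1. reject H0.

H = 7.6053, df = 3, p = 0.054914, reject H0.


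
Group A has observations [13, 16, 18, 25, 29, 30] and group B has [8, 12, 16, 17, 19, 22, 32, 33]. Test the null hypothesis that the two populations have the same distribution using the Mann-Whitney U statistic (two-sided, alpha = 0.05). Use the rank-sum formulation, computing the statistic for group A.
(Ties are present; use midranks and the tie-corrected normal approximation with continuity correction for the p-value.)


Step 1: Combine and sort all 14 observations; assign midranks.
sorted (value, group): (8,Y), (12,Y), (13,X), (16,X), (16,Y), (17,Y), (18,X), (19,Y), (22,Y), (25,X), (29,X), (30,X), (32,Y), (33,Y)
ranks: 8->1, 12->2, 13->3, 16->4.5, 16->4.5, 17->6, 18->7, 19->8, 22->9, 25->10, 29->11, 30->12, 32->13, 33->14
Step 2: Rank sum for X: R1 = 3 + 4.5 + 7 + 10 + 11 + 12 = 47.5.
Step 3: U_X = R1 - n1(n1+1)/2 = 47.5 - 6*7/2 = 47.5 - 21 = 26.5.
       U_Y = n1*n2 - U_X = 48 - 26.5 = 21.5.
Step 4: Ties are present, so use the tie-corrected normal approximation (with continuity correction) for the p-value.
Step 5: p-value = 0.796034; compare to alpha = 0.05. fail to reject H0.

U_X = 26.5, p = 0.796034, fail to reject H0 at alpha = 0.05.


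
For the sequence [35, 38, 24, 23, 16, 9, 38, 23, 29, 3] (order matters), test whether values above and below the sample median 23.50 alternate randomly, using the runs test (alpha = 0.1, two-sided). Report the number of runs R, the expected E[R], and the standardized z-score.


Step 1: Compute median = 23.50; label A = above, B = below.
Labels in order: AAABBBABAB  (n_A = 5, n_B = 5)
Step 2: Count runs R = 6.
Step 3: Under H0 (random ordering), E[R] = 2*n_A*n_B/(n_A+n_B) + 1 = 2*5*5/10 + 1 = 6.0000.
        Var[R] = 2*n_A*n_B*(2*n_A*n_B - n_A - n_B) / ((n_A+n_B)^2 * (n_A+n_B-1)) = 2000/900 = 2.2222.
        SD[R] = 1.4907.
Step 4: R = E[R], so z = 0 with no continuity correction.
Step 5: Two-sided p-value via normal approximation = 2*(1 - Phi(|z|)) = 1.000000.
Step 6: alpha = 0.1. fail to reject H0.

R = 6, z = 0.0000, p = 1.000000, fail to reject H0.


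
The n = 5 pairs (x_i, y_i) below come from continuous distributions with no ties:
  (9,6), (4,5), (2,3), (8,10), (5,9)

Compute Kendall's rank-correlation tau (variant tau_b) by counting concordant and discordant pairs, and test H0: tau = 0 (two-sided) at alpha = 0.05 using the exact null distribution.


Step 1: Enumerate the 10 unordered pairs (i,j) with i<j and classify each by sign(x_j-x_i) * sign(y_j-y_i).
  (1,2):dx=-5,dy=-1->C; (1,3):dx=-7,dy=-3->C; (1,4):dx=-1,dy=+4->D; (1,5):dx=-4,dy=+3->D
  (2,3):dx=-2,dy=-2->C; (2,4):dx=+4,dy=+5->C; (2,5):dx=+1,dy=+4->C; (3,4):dx=+6,dy=+7->C
  (3,5):dx=+3,dy=+6->C; (4,5):dx=-3,dy=-1->C
Step 2: C = 8, D = 2, total pairs = 10.
Step 3: tau = (C - D)/(n(n-1)/2) = (8 - 2)/10 = 0.600000.
Step 4: Exact two-sided p-value (enumerate n! = 120 permutations of y under H0): p = 0.233333.
Step 5: alpha = 0.05. fail to reject H0.

tau_b = 0.6000 (C=8, D=2), p = 0.233333, fail to reject H0.


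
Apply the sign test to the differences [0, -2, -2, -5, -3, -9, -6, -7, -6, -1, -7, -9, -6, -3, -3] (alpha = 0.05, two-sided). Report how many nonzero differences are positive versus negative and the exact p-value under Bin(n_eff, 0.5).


Step 1: Discard zero differences. Original n = 15; n_eff = number of nonzero differences = 14.
Nonzero differences (with sign): -2, -2, -5, -3, -9, -6, -7, -6, -1, -7, -9, -6, -3, -3
Step 2: Count signs: positive = 0, negative = 14.
Step 3: Under H0: P(positive) = 0.5, so the number of positives S ~ Bin(14, 0.5).
Step 4: Two-sided exact p-value = sum of Bin(14,0.5) probabilities at or below the observed probability = 0.000122.
Step 5: alpha = 0.05. reject H0.

n_eff = 14, pos = 0, neg = 14, p = 0.000122, reject H0.


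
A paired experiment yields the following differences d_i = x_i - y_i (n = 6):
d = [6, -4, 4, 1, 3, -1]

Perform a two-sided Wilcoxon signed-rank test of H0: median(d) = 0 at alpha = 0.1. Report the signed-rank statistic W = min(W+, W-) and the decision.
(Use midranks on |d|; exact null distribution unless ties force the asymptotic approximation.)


Step 1: Drop any zero differences (none here) and take |d_i|.
|d| = [6, 4, 4, 1, 3, 1]
Step 2: Midrank |d_i| (ties get averaged ranks).
ranks: |6|->6, |4|->4.5, |4|->4.5, |1|->1.5, |3|->3, |1|->1.5
Step 3: Attach original signs; sum ranks with positive sign and with negative sign.
W+ = 6 + 4.5 + 1.5 + 3 = 15
W- = 4.5 + 1.5 = 6
(Check: W+ + W- = 21 should equal n(n+1)/2 = 21.)
Step 4: Test statistic W = min(W+, W-) = 6.
Step 5: Ties in |d|, so use the tie-corrected normal approximation.
        E[W] = n(n+1)/4 = 6*7/4 = 10.5.
        Tie groups: |d|=1 (t=2), |d|=4 (t=2); sum(t^3 - t) = 12.
        Var[W] = n(n+1)(2n+1)/24 - sum(t^3-t)/48 = 546/24 - 12/48 = 22.5.
        z = (W - E[W]) / sqrt(Var[W]) = (6 - 10.5) / 4.7434 = -0.9487.
        Two-sided p = 2*Phi(z) = 0.342782.
Step 6: alpha = 0.1. fail to reject H0.

W+ = 15, W- = 6, W = min = 6, p = 0.342782, fail to reject H0.


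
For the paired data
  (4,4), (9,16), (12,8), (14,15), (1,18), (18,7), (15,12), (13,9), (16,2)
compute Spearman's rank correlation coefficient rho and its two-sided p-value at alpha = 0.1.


Step 1: Rank x and y separately (midranks; no ties here).
rank(x): 4->2, 9->3, 12->4, 14->6, 1->1, 18->9, 15->7, 13->5, 16->8
rank(y): 4->2, 16->8, 8->4, 15->7, 18->9, 7->3, 12->6, 9->5, 2->1
Step 2: d_i = R_x(i) - R_y(i); compute d_i^2.
  (2-2)^2=0, (3-8)^2=25, (4-4)^2=0, (6-7)^2=1, (1-9)^2=64, (9-3)^2=36, (7-6)^2=1, (5-5)^2=0, (8-1)^2=49
sum(d^2) = 176.
Step 3: rho = 1 - 6*176 / (9*(9^2 - 1)) = 1 - 1056/720 = -0.466667.
Step 4: Under H0, t = rho * sqrt((n-2)/(1-rho^2)) = -1.3960 ~ t(7).
Step 5: Two-sided p-value from the t-distribution with 7 df = 0.205386.
Step 6: alpha = 0.1. fail to reject H0.

rho = -0.4667, p = 0.205386, fail to reject H0 at alpha = 0.1.


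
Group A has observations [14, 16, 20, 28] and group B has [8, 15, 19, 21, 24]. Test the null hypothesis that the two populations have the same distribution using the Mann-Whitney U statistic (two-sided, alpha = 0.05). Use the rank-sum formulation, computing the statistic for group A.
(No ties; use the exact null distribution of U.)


Step 1: Combine and sort all 9 observations; assign midranks.
sorted (value, group): (8,Y), (14,X), (15,Y), (16,X), (19,Y), (20,X), (21,Y), (24,Y), (28,X)
ranks: 8->1, 14->2, 15->3, 16->4, 19->5, 20->6, 21->7, 24->8, 28->9
Step 2: Rank sum for X: R1 = 2 + 4 + 6 + 9 = 21.
Step 3: U_X = R1 - n1(n1+1)/2 = 21 - 4*5/2 = 21 - 10 = 11.
       U_Y = n1*n2 - U_X = 20 - 11 = 9.
Step 4: No ties, so the exact null distribution of U (based on enumerating the C(9,4) = 126 equally likely rank assignments) gives the two-sided p-value.
Step 5: p-value = 0.904762; compare to alpha = 0.05. fail to reject H0.

U_X = 11, p = 0.904762, fail to reject H0 at alpha = 0.05.


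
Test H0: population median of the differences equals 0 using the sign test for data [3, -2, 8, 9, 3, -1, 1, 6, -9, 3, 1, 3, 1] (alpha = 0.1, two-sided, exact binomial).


Step 1: Discard zero differences. Original n = 13; n_eff = number of nonzero differences = 13.
Nonzero differences (with sign): +3, -2, +8, +9, +3, -1, +1, +6, -9, +3, +1, +3, +1
Step 2: Count signs: positive = 10, negative = 3.
Step 3: Under H0: P(positive) = 0.5, so the number of positives S ~ Bin(13, 0.5).
Step 4: Two-sided exact p-value = sum of Bin(13,0.5) probabilities at or below the observed probability = 0.092285.
Step 5: alpha = 0.1. reject H0.

n_eff = 13, pos = 10, neg = 3, p = 0.092285, reject H0.


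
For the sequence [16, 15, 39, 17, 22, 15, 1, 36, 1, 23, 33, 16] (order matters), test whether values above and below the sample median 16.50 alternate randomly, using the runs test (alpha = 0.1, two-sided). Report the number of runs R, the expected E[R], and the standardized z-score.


Step 1: Compute median = 16.50; label A = above, B = below.
Labels in order: BBAAABBABAAB  (n_A = 6, n_B = 6)
Step 2: Count runs R = 7.
Step 3: Under H0 (random ordering), E[R] = 2*n_A*n_B/(n_A+n_B) + 1 = 2*6*6/12 + 1 = 7.0000.
        Var[R] = 2*n_A*n_B*(2*n_A*n_B - n_A - n_B) / ((n_A+n_B)^2 * (n_A+n_B-1)) = 4320/1584 = 2.7273.
        SD[R] = 1.6514.
Step 4: R = E[R], so z = 0 with no continuity correction.
Step 5: Two-sided p-value via normal approximation = 2*(1 - Phi(|z|)) = 1.000000.
Step 6: alpha = 0.1. fail to reject H0.

R = 7, z = 0.0000, p = 1.000000, fail to reject H0.


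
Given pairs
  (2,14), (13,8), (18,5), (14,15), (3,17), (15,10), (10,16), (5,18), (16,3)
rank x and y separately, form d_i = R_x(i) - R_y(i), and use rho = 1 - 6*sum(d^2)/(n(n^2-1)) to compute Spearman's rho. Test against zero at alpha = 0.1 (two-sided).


Step 1: Rank x and y separately (midranks; no ties here).
rank(x): 2->1, 13->5, 18->9, 14->6, 3->2, 15->7, 10->4, 5->3, 16->8
rank(y): 14->5, 8->3, 5->2, 15->6, 17->8, 10->4, 16->7, 18->9, 3->1
Step 2: d_i = R_x(i) - R_y(i); compute d_i^2.
  (1-5)^2=16, (5-3)^2=4, (9-2)^2=49, (6-6)^2=0, (2-8)^2=36, (7-4)^2=9, (4-7)^2=9, (3-9)^2=36, (8-1)^2=49
sum(d^2) = 208.
Step 3: rho = 1 - 6*208 / (9*(9^2 - 1)) = 1 - 1248/720 = -0.733333.
Step 4: Under H0, t = rho * sqrt((n-2)/(1-rho^2)) = -2.8538 ~ t(7).
Step 5: Two-sided p-value from the t-distribution with 7 df = 0.024554.
Step 6: alpha = 0.1. reject H0.

rho = -0.7333, p = 0.024554, reject H0 at alpha = 0.1.


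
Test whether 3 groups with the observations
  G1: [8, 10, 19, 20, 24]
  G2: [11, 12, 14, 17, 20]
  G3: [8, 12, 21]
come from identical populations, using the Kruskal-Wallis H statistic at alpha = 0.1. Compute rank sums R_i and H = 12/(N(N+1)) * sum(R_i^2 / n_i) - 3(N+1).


Step 1: Combine all N = 13 observations and assign midranks.
sorted (value, group, rank): (8,G1,1.5), (8,G3,1.5), (10,G1,3), (11,G2,4), (12,G2,5.5), (12,G3,5.5), (14,G2,7), (17,G2,8), (19,G1,9), (20,G1,10.5), (20,G2,10.5), (21,G3,12), (24,G1,13)
Step 2: Sum ranks within each group.
R_1 = 37 (n_1 = 5)
R_2 = 35 (n_2 = 5)
R_3 = 19 (n_3 = 3)
Step 3: H = 12/(N(N+1)) * sum(R_i^2/n_i) - 3(N+1)
     = 12/(13*14) * (37^2/5 + 35^2/5 + 19^2/3) - 3*14
     = 0.065934 * 639.133 - 42
     = 0.140659.
Step 4: Ties present; correction factor C = 1 - 18/(13^3 - 13) = 0.991758. Corrected H = 0.140659 / 0.991758 = 0.141828.
Step 5: Under H0, H ~ chi^2(2); p-value = 0.931542.
Step 6: alpha = 0.1. fail to reject H0.

H = 0.1418, df = 2, p = 0.931542, fail to reject H0.


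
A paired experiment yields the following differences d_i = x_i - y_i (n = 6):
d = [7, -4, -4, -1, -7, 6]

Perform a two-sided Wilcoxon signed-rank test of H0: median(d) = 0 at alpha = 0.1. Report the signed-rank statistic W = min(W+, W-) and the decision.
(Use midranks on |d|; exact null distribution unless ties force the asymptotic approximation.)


Step 1: Drop any zero differences (none here) and take |d_i|.
|d| = [7, 4, 4, 1, 7, 6]
Step 2: Midrank |d_i| (ties get averaged ranks).
ranks: |7|->5.5, |4|->2.5, |4|->2.5, |1|->1, |7|->5.5, |6|->4
Step 3: Attach original signs; sum ranks with positive sign and with negative sign.
W+ = 5.5 + 4 = 9.5
W- = 2.5 + 2.5 + 1 + 5.5 = 11.5
(Check: W+ + W- = 21 should equal n(n+1)/2 = 21.)
Step 4: Test statistic W = min(W+, W-) = 9.5.
Step 5: Ties in |d|, so use the tie-corrected normal approximation.
        E[W] = n(n+1)/4 = 6*7/4 = 10.5.
        Tie groups: |d|=4 (t=2), |d|=7 (t=2); sum(t^3 - t) = 12.
        Var[W] = n(n+1)(2n+1)/24 - sum(t^3-t)/48 = 546/24 - 12/48 = 22.5.
        z = (W - E[W]) / sqrt(Var[W]) = (9.5 - 10.5) / 4.7434 = -0.2108.
        Two-sided p = 2*Phi(z) = 0.833029.
Step 6: alpha = 0.1. fail to reject H0.

W+ = 9.5, W- = 11.5, W = min = 9.5, p = 0.833029, fail to reject H0.


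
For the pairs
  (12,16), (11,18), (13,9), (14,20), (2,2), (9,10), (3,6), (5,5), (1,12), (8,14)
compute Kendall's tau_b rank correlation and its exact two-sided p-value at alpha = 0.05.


Step 1: Enumerate the 45 unordered pairs (i,j) with i<j and classify each by sign(x_j-x_i) * sign(y_j-y_i).
  (1,2):dx=-1,dy=+2->D; (1,3):dx=+1,dy=-7->D; (1,4):dx=+2,dy=+4->C; (1,5):dx=-10,dy=-14->C
  (1,6):dx=-3,dy=-6->C; (1,7):dx=-9,dy=-10->C; (1,8):dx=-7,dy=-11->C; (1,9):dx=-11,dy=-4->C
  (1,10):dx=-4,dy=-2->C; (2,3):dx=+2,dy=-9->D; (2,4):dx=+3,dy=+2->C; (2,5):dx=-9,dy=-16->C
  (2,6):dx=-2,dy=-8->C; (2,7):dx=-8,dy=-12->C; (2,8):dx=-6,dy=-13->C; (2,9):dx=-10,dy=-6->C
  (2,10):dx=-3,dy=-4->C; (3,4):dx=+1,dy=+11->C; (3,5):dx=-11,dy=-7->C; (3,6):dx=-4,dy=+1->D
  (3,7):dx=-10,dy=-3->C; (3,8):dx=-8,dy=-4->C; (3,9):dx=-12,dy=+3->D; (3,10):dx=-5,dy=+5->D
  (4,5):dx=-12,dy=-18->C; (4,6):dx=-5,dy=-10->C; (4,7):dx=-11,dy=-14->C; (4,8):dx=-9,dy=-15->C
  (4,9):dx=-13,dy=-8->C; (4,10):dx=-6,dy=-6->C; (5,6):dx=+7,dy=+8->C; (5,7):dx=+1,dy=+4->C
  (5,8):dx=+3,dy=+3->C; (5,9):dx=-1,dy=+10->D; (5,10):dx=+6,dy=+12->C; (6,7):dx=-6,dy=-4->C
  (6,8):dx=-4,dy=-5->C; (6,9):dx=-8,dy=+2->D; (6,10):dx=-1,dy=+4->D; (7,8):dx=+2,dy=-1->D
  (7,9):dx=-2,dy=+6->D; (7,10):dx=+5,dy=+8->C; (8,9):dx=-4,dy=+7->D; (8,10):dx=+3,dy=+9->C
  (9,10):dx=+7,dy=+2->C
Step 2: C = 33, D = 12, total pairs = 45.
Step 3: tau = (C - D)/(n(n-1)/2) = (33 - 12)/45 = 0.466667.
Step 4: Exact two-sided p-value (enumerate n! = 3628800 permutations of y under H0): p = 0.072550.
Step 5: alpha = 0.05. fail to reject H0.

tau_b = 0.4667 (C=33, D=12), p = 0.072550, fail to reject H0.


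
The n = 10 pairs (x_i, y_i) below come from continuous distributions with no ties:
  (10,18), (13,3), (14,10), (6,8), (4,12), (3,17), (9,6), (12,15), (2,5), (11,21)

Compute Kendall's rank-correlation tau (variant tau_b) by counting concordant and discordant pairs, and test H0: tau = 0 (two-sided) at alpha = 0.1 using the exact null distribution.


Step 1: Enumerate the 45 unordered pairs (i,j) with i<j and classify each by sign(x_j-x_i) * sign(y_j-y_i).
  (1,2):dx=+3,dy=-15->D; (1,3):dx=+4,dy=-8->D; (1,4):dx=-4,dy=-10->C; (1,5):dx=-6,dy=-6->C
  (1,6):dx=-7,dy=-1->C; (1,7):dx=-1,dy=-12->C; (1,8):dx=+2,dy=-3->D; (1,9):dx=-8,dy=-13->C
  (1,10):dx=+1,dy=+3->C; (2,3):dx=+1,dy=+7->C; (2,4):dx=-7,dy=+5->D; (2,5):dx=-9,dy=+9->D
  (2,6):dx=-10,dy=+14->D; (2,7):dx=-4,dy=+3->D; (2,8):dx=-1,dy=+12->D; (2,9):dx=-11,dy=+2->D
  (2,10):dx=-2,dy=+18->D; (3,4):dx=-8,dy=-2->C; (3,5):dx=-10,dy=+2->D; (3,6):dx=-11,dy=+7->D
  (3,7):dx=-5,dy=-4->C; (3,8):dx=-2,dy=+5->D; (3,9):dx=-12,dy=-5->C; (3,10):dx=-3,dy=+11->D
  (4,5):dx=-2,dy=+4->D; (4,6):dx=-3,dy=+9->D; (4,7):dx=+3,dy=-2->D; (4,8):dx=+6,dy=+7->C
  (4,9):dx=-4,dy=-3->C; (4,10):dx=+5,dy=+13->C; (5,6):dx=-1,dy=+5->D; (5,7):dx=+5,dy=-6->D
  (5,8):dx=+8,dy=+3->C; (5,9):dx=-2,dy=-7->C; (5,10):dx=+7,dy=+9->C; (6,7):dx=+6,dy=-11->D
  (6,8):dx=+9,dy=-2->D; (6,9):dx=-1,dy=-12->C; (6,10):dx=+8,dy=+4->C; (7,8):dx=+3,dy=+9->C
  (7,9):dx=-7,dy=-1->C; (7,10):dx=+2,dy=+15->C; (8,9):dx=-10,dy=-10->C; (8,10):dx=-1,dy=+6->D
  (9,10):dx=+9,dy=+16->C
Step 2: C = 23, D = 22, total pairs = 45.
Step 3: tau = (C - D)/(n(n-1)/2) = (23 - 22)/45 = 0.022222.
Step 4: Exact two-sided p-value (enumerate n! = 3628800 permutations of y under H0): p = 1.000000.
Step 5: alpha = 0.1. fail to reject H0.

tau_b = 0.0222 (C=23, D=22), p = 1.000000, fail to reject H0.


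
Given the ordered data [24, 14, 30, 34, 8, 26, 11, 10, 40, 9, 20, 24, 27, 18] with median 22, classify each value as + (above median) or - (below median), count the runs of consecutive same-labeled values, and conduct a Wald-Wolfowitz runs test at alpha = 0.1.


Step 1: Compute median = 22; label A = above, B = below.
Labels in order: ABAABABBABBAAB  (n_A = 7, n_B = 7)
Step 2: Count runs R = 10.
Step 3: Under H0 (random ordering), E[R] = 2*n_A*n_B/(n_A+n_B) + 1 = 2*7*7/14 + 1 = 8.0000.
        Var[R] = 2*n_A*n_B*(2*n_A*n_B - n_A - n_B) / ((n_A+n_B)^2 * (n_A+n_B-1)) = 8232/2548 = 3.2308.
        SD[R] = 1.7974.
Step 4: Continuity-corrected z = (R - 0.5 - E[R]) / SD[R] = (10 - 0.5 - 8.0000) / 1.7974 = 0.8345.
Step 5: Two-sided p-value via normal approximation = 2*(1 - Phi(|z|)) = 0.403986.
Step 6: alpha = 0.1. fail to reject H0.

R = 10, z = 0.8345, p = 0.403986, fail to reject H0.


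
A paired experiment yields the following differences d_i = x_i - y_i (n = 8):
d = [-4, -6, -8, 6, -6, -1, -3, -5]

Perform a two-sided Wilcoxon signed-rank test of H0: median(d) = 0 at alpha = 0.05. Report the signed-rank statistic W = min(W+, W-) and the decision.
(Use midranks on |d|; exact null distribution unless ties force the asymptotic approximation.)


Step 1: Drop any zero differences (none here) and take |d_i|.
|d| = [4, 6, 8, 6, 6, 1, 3, 5]
Step 2: Midrank |d_i| (ties get averaged ranks).
ranks: |4|->3, |6|->6, |8|->8, |6|->6, |6|->6, |1|->1, |3|->2, |5|->4
Step 3: Attach original signs; sum ranks with positive sign and with negative sign.
W+ = 6 = 6
W- = 3 + 6 + 8 + 6 + 1 + 2 + 4 = 30
(Check: W+ + W- = 36 should equal n(n+1)/2 = 36.)
Step 4: Test statistic W = min(W+, W-) = 6.
Step 5: Ties in |d|, so use the tie-corrected normal approximation.
        E[W] = n(n+1)/4 = 8*9/4 = 18.
        Tie groups: |d|=6 (t=3); sum(t^3 - t) = 24.
        Var[W] = n(n+1)(2n+1)/24 - sum(t^3-t)/48 = 1224/24 - 24/48 = 50.5.
        z = (W - E[W]) / sqrt(Var[W]) = (6 - 18) / 7.1063 = -1.6886.
        Two-sided p = 2*Phi(z) = 0.091290.
Step 6: alpha = 0.05. fail to reject H0.

W+ = 6, W- = 30, W = min = 6, p = 0.091290, fail to reject H0.


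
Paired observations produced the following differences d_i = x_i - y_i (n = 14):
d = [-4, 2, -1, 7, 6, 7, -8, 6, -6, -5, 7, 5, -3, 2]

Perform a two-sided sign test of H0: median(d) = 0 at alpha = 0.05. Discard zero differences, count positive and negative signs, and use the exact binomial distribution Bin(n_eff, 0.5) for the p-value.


Step 1: Discard zero differences. Original n = 14; n_eff = number of nonzero differences = 14.
Nonzero differences (with sign): -4, +2, -1, +7, +6, +7, -8, +6, -6, -5, +7, +5, -3, +2
Step 2: Count signs: positive = 8, negative = 6.
Step 3: Under H0: P(positive) = 0.5, so the number of positives S ~ Bin(14, 0.5).
Step 4: Two-sided exact p-value = sum of Bin(14,0.5) probabilities at or below the observed probability = 0.790527.
Step 5: alpha = 0.05. fail to reject H0.

n_eff = 14, pos = 8, neg = 6, p = 0.790527, fail to reject H0.


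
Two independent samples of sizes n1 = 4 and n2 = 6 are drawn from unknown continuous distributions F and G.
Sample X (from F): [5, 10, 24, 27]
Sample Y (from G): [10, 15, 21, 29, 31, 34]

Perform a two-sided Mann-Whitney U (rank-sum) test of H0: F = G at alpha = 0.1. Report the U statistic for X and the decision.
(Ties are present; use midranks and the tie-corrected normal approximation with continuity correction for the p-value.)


Step 1: Combine and sort all 10 observations; assign midranks.
sorted (value, group): (5,X), (10,X), (10,Y), (15,Y), (21,Y), (24,X), (27,X), (29,Y), (31,Y), (34,Y)
ranks: 5->1, 10->2.5, 10->2.5, 15->4, 21->5, 24->6, 27->7, 29->8, 31->9, 34->10
Step 2: Rank sum for X: R1 = 1 + 2.5 + 6 + 7 = 16.5.
Step 3: U_X = R1 - n1(n1+1)/2 = 16.5 - 4*5/2 = 16.5 - 10 = 6.5.
       U_Y = n1*n2 - U_X = 24 - 6.5 = 17.5.
Step 4: Ties are present, so use the tie-corrected normal approximation (with continuity correction) for the p-value.
Step 5: p-value = 0.284958; compare to alpha = 0.1. fail to reject H0.

U_X = 6.5, p = 0.284958, fail to reject H0 at alpha = 0.1.
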